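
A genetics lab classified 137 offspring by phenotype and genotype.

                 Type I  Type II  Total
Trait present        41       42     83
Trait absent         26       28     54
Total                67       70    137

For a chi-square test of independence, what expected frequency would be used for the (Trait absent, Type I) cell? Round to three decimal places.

26.409

Row total (Trait absent) = 54; column total (Type I) = 67; grand total N = 137.
Expected count = (row total × column total) / N = 54 × 67 / 137 = 26.409.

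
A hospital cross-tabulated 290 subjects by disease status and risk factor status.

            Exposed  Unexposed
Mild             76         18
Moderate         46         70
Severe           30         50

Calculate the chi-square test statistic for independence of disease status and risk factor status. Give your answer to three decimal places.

45.182

Row totals: 94, 116, 80. Column totals: 152, 138. Grand total N = 290.
Expected counts (row total × column total / N):
  Mild, Exposed: 94×152/290 = 49.2690
  Mild, Unexposed: 94×138/290 = 44.7310
  Moderate, Exposed: 116×152/290 = 60.8000
  Moderate, Unexposed: 116×138/290 = 55.2000
  Severe, Exposed: 80×152/290 = 41.9310
  Severe, Unexposed: 80×138/290 = 38.0690
Contributions (O − E)²/E:
  (76 − 49.2690)²/49.2690 = 14.5030
  (18 − 44.7310)²/44.7310 = 15.9743
  (46 − 60.8000)²/60.8000 = 3.6026
  (70 − 55.2000)²/55.2000 = 3.9681
  (30 − 41.9310)²/41.9310 = 3.3948
  (50 − 38.0690)²/38.0690 = 3.7392
χ² = 14.5030 + 15.9743 + 3.6026 + 3.9681 + 3.3948 + 3.7392 = 45.182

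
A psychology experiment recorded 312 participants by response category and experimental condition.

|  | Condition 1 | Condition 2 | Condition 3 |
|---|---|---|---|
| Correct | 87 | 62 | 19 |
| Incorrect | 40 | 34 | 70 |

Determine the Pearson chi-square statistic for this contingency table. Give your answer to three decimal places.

Row totals: 168, 144. Column totals: 127, 96, 89. Grand total N = 312.
Expected counts (row total × column total / N):
  Correct, Condition 1: 168×127/312 = 68.3846
  Correct, Condition 2: 168×96/312 = 51.6923
  Correct, Condition 3: 168×89/312 = 47.9231
  Incorrect, Condition 1: 144×127/312 = 58.6154
  Incorrect, Condition 2: 144×96/312 = 44.3077
  Incorrect, Condition 3: 144×89/312 = 41.0769
Contributions (O − E)²/E:
  (87 − 68.3846)²/68.3846 = 5.0674
  (62 − 51.6923)²/51.6923 = 2.0554
  (19 − 47.9231)²/47.9231 = 17.4560
  (40 − 58.6154)²/58.6154 = 5.9120
  (34 − 44.3077)²/44.3077 = 2.3980
  (70 − 41.0769)²/41.0769 = 20.3654
χ² = 5.0674 + 2.0554 + 17.4560 + 5.9120 + 2.3980 + 20.3654 = 53.254

53.254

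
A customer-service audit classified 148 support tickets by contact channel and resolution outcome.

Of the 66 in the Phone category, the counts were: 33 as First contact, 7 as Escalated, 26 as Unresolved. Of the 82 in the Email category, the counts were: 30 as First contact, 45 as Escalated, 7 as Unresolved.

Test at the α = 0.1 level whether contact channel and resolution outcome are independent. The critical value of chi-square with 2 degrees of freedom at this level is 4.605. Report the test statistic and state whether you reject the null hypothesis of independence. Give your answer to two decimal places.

Row totals: 66, 82. Column totals: 63, 52, 33. Grand total N = 148.
Expected counts (row total × column total / N):
  Phone, First contact: 66×63/148 = 28.095
  Phone, Escalated: 66×52/148 = 23.189
  Phone, Unresolved: 66×33/148 = 14.716
  Email, First contact: 82×63/148 = 34.905
  Email, Escalated: 82×52/148 = 28.811
  Email, Unresolved: 82×33/148 = 18.284
Contributions (O − E)²/E:
  (33 − 28.095)²/28.095 = 0.8563
  (7 − 23.189)²/23.189 = 11.3021
  (26 − 14.716)²/14.716 = 8.6524
  (30 − 34.905)²/34.905 = 0.6893
  (45 − 28.811)²/28.811 = 9.0967
  (7 − 18.284)²/18.284 = 6.9639
χ² = 0.8563 + 11.3021 + 8.6524 + 0.6893 + 9.0967 + 6.9639 = 37.56
df = (2−1)(3−1) = 2. Since 37.56 > 4.605, reject the null hypothesis of independence at α = 0.1.

37.56; reject H₀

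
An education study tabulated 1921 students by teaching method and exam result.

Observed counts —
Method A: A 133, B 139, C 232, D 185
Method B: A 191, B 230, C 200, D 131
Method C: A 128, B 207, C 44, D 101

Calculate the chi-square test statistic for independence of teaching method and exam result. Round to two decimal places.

143.27

Row totals: 689, 752, 480. Column totals: 452, 576, 476, 417. Grand total N = 1921.
Expected counts (row total × column total / N):
  Method A, A: 689×452/1921 = 162.118
  Method A, B: 689×576/1921 = 206.592
  Method A, C: 689×476/1921 = 170.726
  Method A, D: 689×417/1921 = 149.564
  Method B, A: 752×452/1921 = 176.941
  Method B, B: 752×576/1921 = 225.483
  Method B, C: 752×476/1921 = 186.336
  Method B, D: 752×417/1921 = 163.240
  Method C, A: 480×452/1921 = 112.941
  Method C, B: 480×576/1921 = 143.925
  Method C, C: 480×476/1921 = 118.938
  Method C, D: 480×417/1921 = 104.196
Contributions (O − E)²/E:
  (133 − 162.118)²/162.118 = 5.2299
  (139 − 206.592)²/206.592 = 22.1145
  (232 − 170.726)²/170.726 = 21.9914
  (185 − 149.564)²/149.564 = 8.3958
  (191 − 176.941)²/176.941 = 1.1171
  (230 − 225.483)²/225.483 = 0.0905
  (200 − 186.336)²/186.336 = 1.0020
  (131 − 163.240)²/163.240 = 6.3674
  (128 − 112.941)²/112.941 = 2.0079
  (207 − 143.925)²/143.925 = 27.6426
  (44 − 118.938)²/118.938 = 47.2154
  (101 − 104.196)²/104.196 = 0.0980
χ² = 5.2299 + 22.1145 + 21.9914 + 8.3958 + 1.1171 + 0.0905 + 1.0020 + 6.3674 + 2.0079 + 27.6426 + 47.2154 + 0.0980 = 143.27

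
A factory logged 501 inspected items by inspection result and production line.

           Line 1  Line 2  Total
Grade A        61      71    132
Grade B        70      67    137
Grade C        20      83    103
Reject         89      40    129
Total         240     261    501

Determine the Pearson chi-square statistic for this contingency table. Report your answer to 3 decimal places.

57.190

Grand total N = 501.
Expected counts (row total × column total / N):
  Grade A, Line 1: 132×240/501 = 63.2335
  Grade A, Line 2: 132×261/501 = 68.7665
  Grade B, Line 1: 137×240/501 = 65.6287
  Grade B, Line 2: 137×261/501 = 71.3713
  Grade C, Line 1: 103×240/501 = 49.3413
  Grade C, Line 2: 103×261/501 = 53.6587
  Reject, Line 1: 129×240/501 = 61.7964
  Reject, Line 2: 129×261/501 = 67.2036
Contributions (O − E)²/E:
  (61 − 63.2335)²/63.2335 = 0.0789
  (71 − 68.7665)²/68.7665 = 0.0725
  (70 − 65.6287)²/65.6287 = 0.2912
  (67 − 71.3713)²/71.3713 = 0.2677
  (20 − 49.3413)²/49.3413 = 17.4481
  (83 − 53.6587)²/53.6587 = 16.0442
  (89 − 61.7964)²/61.7964 = 11.9754
  (40 − 67.2036)²/67.2036 = 11.0118
χ² = 0.0789 + 0.0725 + 0.2912 + 0.2677 + 17.4481 + 16.0442 + 11.9754 + 11.0118 = 57.190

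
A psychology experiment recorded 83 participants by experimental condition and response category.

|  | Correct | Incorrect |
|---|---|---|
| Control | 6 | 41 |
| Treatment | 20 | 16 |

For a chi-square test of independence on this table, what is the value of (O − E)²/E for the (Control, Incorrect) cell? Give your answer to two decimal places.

Row total (Control) = 47; column total (Incorrect) = 57; N = 83.
Expected count E = 47 × 57 / 83 = 32.277.
Contribution = (O − E)²/E = (41 − 32.277)² / 32.277 = 2.36.

2.36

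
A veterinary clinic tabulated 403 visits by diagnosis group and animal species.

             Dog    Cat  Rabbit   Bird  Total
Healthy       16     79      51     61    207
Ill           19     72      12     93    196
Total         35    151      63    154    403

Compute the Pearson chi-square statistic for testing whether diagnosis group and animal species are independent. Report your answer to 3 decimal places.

31.097

Grand total N = 403.
Expected counts (row total × column total / N):
  Healthy, Dog: 207×35/403 = 17.9777
  Healthy, Cat: 207×151/403 = 77.5608
  Healthy, Rabbit: 207×63/403 = 32.3598
  Healthy, Bird: 207×154/403 = 79.1017
  Ill, Dog: 196×35/403 = 17.0223
  Ill, Cat: 196×151/403 = 73.4392
  Ill, Rabbit: 196×63/403 = 30.6402
  Ill, Bird: 196×154/403 = 74.8983
Contributions (O − E)²/E:
  (16 − 17.9777)²/17.9777 = 0.2176
  (79 − 77.5608)²/77.5608 = 0.0267
  (51 − 32.3598)²/32.3598 = 10.7373
  (61 − 79.1017)²/79.1017 = 4.1424
  (19 − 17.0223)²/17.0223 = 0.2298
  (72 − 73.4392)²/73.4392 = 0.0282
  (12 − 30.6402)²/30.6402 = 11.3399
  (93 − 74.8983)²/74.8983 = 4.3749
χ² = 0.2176 + 0.0267 + 10.7373 + 4.1424 + 0.2298 + 0.0282 + 11.3399 + 4.3749 = 31.097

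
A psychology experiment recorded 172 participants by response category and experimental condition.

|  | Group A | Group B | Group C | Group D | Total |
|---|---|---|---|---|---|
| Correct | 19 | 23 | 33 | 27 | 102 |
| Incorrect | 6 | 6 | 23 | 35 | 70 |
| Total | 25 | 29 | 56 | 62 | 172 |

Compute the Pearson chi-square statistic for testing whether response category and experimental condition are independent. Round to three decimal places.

Grand total N = 172.
Expected counts (row total × column total / N):
  Correct, Group A: 102×25/172 = 14.8256
  Correct, Group B: 102×29/172 = 17.1977
  Correct, Group C: 102×56/172 = 33.2093
  Correct, Group D: 102×62/172 = 36.7674
  Incorrect, Group A: 70×25/172 = 10.1744
  Incorrect, Group B: 70×29/172 = 11.8023
  Incorrect, Group C: 70×56/172 = 22.7907
  Incorrect, Group D: 70×62/172 = 25.2326
Contributions (O − E)²/E:
  (19 − 14.8256)²/14.8256 = 1.1754
  (23 − 17.1977)²/17.1977 = 1.9576
  (33 − 33.2093)²/33.2093 = 0.0013
  (27 − 36.7674)²/36.7674 = 2.5947
  (6 − 10.1744)²/10.1744 = 1.7127
  (6 − 11.8023)²/11.8023 = 2.8526
  (23 − 22.7907)²/22.7907 = 0.0019
  (35 − 25.2326)²/25.2326 = 3.7809
χ² = 1.1754 + 1.9576 + 0.0013 + 2.5947 + 1.7127 + 2.8526 + 0.0019 + 3.7809 = 14.077

14.077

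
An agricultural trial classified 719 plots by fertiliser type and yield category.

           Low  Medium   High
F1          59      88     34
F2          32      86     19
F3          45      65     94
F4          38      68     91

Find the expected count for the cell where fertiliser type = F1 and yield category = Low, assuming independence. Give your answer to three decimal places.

43.803

Row total (F1) = 181; column total (Low) = 174; grand total N = 719.
Expected count = (row total × column total) / N = 181 × 174 / 719 = 43.803.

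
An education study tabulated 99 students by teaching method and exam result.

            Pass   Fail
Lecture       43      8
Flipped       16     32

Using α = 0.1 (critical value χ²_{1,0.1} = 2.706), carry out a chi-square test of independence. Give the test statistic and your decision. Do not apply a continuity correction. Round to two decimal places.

26.69; reject H₀

Row totals: 51, 48. Column totals: 59, 40. Grand total N = 99.
Expected counts (row total × column total / N):
  Lecture, Pass: 51×59/99 = 30.394
  Lecture, Fail: 51×40/99 = 20.606
  Flipped, Pass: 48×59/99 = 28.606
  Flipped, Fail: 48×40/99 = 19.394
Contributions (O − E)²/E:
  (43 − 30.394)²/30.394 = 5.2284
  (8 − 20.606)²/20.606 = 7.7119
  (16 − 28.606)²/28.606 = 5.5552
  (32 − 19.394)²/19.394 = 8.1938
χ² = 5.2284 + 7.7119 + 5.5552 + 8.1938 = 26.69
df = (2−1)(2−1) = 1. Since 26.69 > 2.706, reject the null hypothesis of independence at α = 0.1.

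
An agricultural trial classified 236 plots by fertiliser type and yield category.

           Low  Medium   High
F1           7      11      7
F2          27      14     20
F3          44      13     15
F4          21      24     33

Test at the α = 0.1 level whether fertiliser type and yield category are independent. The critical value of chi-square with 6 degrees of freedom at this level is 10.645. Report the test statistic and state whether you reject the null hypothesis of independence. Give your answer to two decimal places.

23.00; reject H₀

Row totals: 25, 61, 72, 78. Column totals: 99, 62, 75. Grand total N = 236.
Expected counts (row total × column total / N):
  F1, Low: 25×99/236 = 10.487
  F1, Medium: 25×62/236 = 6.568
  F1, High: 25×75/236 = 7.945
  F2, Low: 61×99/236 = 25.589
  F2, Medium: 61×62/236 = 16.025
  F2, High: 61×75/236 = 19.386
  F3, Low: 72×99/236 = 30.203
  F3, Medium: 72×62/236 = 18.915
  F3, High: 72×75/236 = 22.881
  F4, Low: 78×99/236 = 32.720
  F4, Medium: 78×62/236 = 20.492
  F4, High: 78×75/236 = 24.788
Contributions (O − E)²/E:
  (7 − 10.487)²/10.487 = 1.1595
  (11 − 6.568)²/6.568 = 2.9907
  (7 − 7.945)²/7.945 = 0.1124
  (27 − 25.589)²/25.589 = 0.0778
  (14 − 16.025)²/16.025 = 0.2559
  (20 − 19.386)²/19.386 = 0.0194
  (44 − 30.203)²/30.203 = 6.3026
  (13 − 18.915)²/18.915 = 1.8497
  (15 − 22.881)²/22.881 = 2.7145
  (21 − 32.720)²/32.720 = 4.1980
  (24 − 20.492)²/20.492 = 0.6005
  (33 − 24.788)²/24.788 = 2.7205
χ² = 1.1595 + 2.9907 + 0.1124 + 0.0778 + 0.2559 + 0.0194 + 6.3026 + 1.8497 + 2.7145 + 4.1980 + 0.6005 + 2.7205 = 23.00
df = (4−1)(3−1) = 6. Since 23.00 > 10.645, reject the null hypothesis of independence at α = 0.1.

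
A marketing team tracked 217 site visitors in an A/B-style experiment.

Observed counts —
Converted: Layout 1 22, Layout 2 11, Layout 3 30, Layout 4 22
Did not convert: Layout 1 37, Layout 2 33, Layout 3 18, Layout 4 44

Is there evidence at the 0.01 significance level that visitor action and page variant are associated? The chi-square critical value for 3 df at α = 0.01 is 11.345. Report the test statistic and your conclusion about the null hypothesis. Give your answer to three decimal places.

15.704; reject H₀

Row totals: 85, 132. Column totals: 59, 44, 48, 66. Grand total N = 217.
Expected counts (row total × column total / N):
  Converted, Layout 1: 85×59/217 = 23.11060
  Converted, Layout 2: 85×44/217 = 17.23502
  Converted, Layout 3: 85×48/217 = 18.80184
  Converted, Layout 4: 85×66/217 = 25.85253
  Did not convert, Layout 1: 132×59/217 = 35.88940
  Did not convert, Layout 2: 132×44/217 = 26.76498
  Did not convert, Layout 3: 132×48/217 = 29.19816
  Did not convert, Layout 4: 132×66/217 = 40.14747
Contributions (O − E)²/E:
  (22 − 23.11060)²/23.11060 = 0.0534
  (11 − 17.23502)²/17.23502 = 2.2556
  (30 − 18.80184)²/18.80184 = 6.6695
  (22 − 25.85253)²/25.85253 = 0.5741
  (37 − 35.88940)²/35.88940 = 0.0344
  (33 − 26.76498)²/26.76498 = 1.4525
  (18 − 29.19816)²/29.19816 = 4.2947
  (44 − 40.14747)²/40.14747 = 0.3697
χ² = 0.0534 + 2.2556 + 6.6695 + 0.5741 + 0.0344 + 1.4525 + 4.2947 + 0.3697 = 15.704
df = (2−1)(4−1) = 3. Since 15.704 > 11.345, reject the null hypothesis of independence at α = 0.01.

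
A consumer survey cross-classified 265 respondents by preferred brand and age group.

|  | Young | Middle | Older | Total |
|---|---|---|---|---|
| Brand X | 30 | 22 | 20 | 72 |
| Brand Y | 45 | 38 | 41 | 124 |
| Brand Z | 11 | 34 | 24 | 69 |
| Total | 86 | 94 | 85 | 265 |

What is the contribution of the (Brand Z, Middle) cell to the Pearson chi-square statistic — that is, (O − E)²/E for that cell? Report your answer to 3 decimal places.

3.706

Row total (Brand Z) = 69; column total (Middle) = 94; N = 265.
Expected count E = 69 × 94 / 265 = 24.47547.
Contribution = (O − E)²/E = (34 − 24.47547)² / 24.47547 = 3.706.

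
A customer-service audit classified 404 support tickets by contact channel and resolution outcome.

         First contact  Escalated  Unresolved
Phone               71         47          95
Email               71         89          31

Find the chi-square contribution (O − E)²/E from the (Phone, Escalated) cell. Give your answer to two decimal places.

Row total (Phone) = 213; column total (Escalated) = 136; N = 404.
Expected count E = 213 × 136 / 404 = 71.703.
Contribution = (O − E)²/E = (47 − 71.703)² / 71.703 = 8.51.

8.51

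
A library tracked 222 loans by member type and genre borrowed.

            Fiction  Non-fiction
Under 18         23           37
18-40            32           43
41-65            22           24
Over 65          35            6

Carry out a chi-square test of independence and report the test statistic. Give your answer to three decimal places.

25.463

Row totals: 60, 75, 46, 41. Column totals: 112, 110. Grand total N = 222.
Expected counts (row total × column total / N):
  Under 18, Fiction: 60×112/222 = 30.2703
  Under 18, Non-fiction: 60×110/222 = 29.7297
  18-40, Fiction: 75×112/222 = 37.8378
  18-40, Non-fiction: 75×110/222 = 37.1622
  41-65, Fiction: 46×112/222 = 23.2072
  41-65, Non-fiction: 46×110/222 = 22.7928
  Over 65, Fiction: 41×112/222 = 20.6847
  Over 65, Non-fiction: 41×110/222 = 20.3153
Contributions (O − E)²/E:
  (23 − 30.2703)²/30.2703 = 1.7462
  (37 − 29.7297)²/29.7297 = 1.7779
  (32 − 37.8378)²/37.8378 = 0.9007
  (43 − 37.1622)²/37.1622 = 0.9171
  (22 − 23.2072)²/23.2072 = 0.0628
  (24 − 22.7928)²/22.7928 = 0.0639
  (35 − 20.6847)²/20.6847 = 9.9072
  (6 − 20.3153)²/20.3153 = 10.0874
χ² = 1.7462 + 1.7779 + 0.9007 + 0.9171 + 0.0628 + 0.0639 + 9.9072 + 10.0874 = 25.463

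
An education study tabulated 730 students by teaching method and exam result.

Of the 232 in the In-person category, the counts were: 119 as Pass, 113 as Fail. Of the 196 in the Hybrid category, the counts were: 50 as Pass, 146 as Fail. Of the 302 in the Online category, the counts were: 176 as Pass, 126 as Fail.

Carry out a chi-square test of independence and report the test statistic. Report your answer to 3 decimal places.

Row totals: 232, 196, 302. Column totals: 345, 385. Grand total N = 730.
Expected counts (row total × column total / N):
  In-person, Pass: 232×345/730 = 109.6438
  In-person, Fail: 232×385/730 = 122.3562
  Hybrid, Pass: 196×345/730 = 92.6301
  Hybrid, Fail: 196×385/730 = 103.3699
  Online, Pass: 302×345/730 = 142.7260
  Online, Fail: 302×385/730 = 159.2740
Contributions (O − E)²/E:
  (119 − 109.6438)²/109.6438 = 0.7984
  (113 − 122.3562)²/122.3562 = 0.7154
  (50 − 92.6301)²/92.6301 = 19.6192
  (146 − 103.3699)²/103.3699 = 17.5808
  (176 − 142.7260)²/142.7260 = 7.7572
  (126 − 159.2740)²/159.2740 = 6.9513
χ² = 0.7984 + 0.7154 + 19.6192 + 17.5808 + 7.7572 + 6.9513 = 53.422

53.422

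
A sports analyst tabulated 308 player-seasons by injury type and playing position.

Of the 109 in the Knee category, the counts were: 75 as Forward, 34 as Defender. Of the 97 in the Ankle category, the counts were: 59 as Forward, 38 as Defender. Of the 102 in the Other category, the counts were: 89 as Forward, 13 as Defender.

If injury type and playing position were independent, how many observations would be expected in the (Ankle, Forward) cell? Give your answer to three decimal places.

70.231

Row total (Ankle) = 97; column total (Forward) = 223; grand total N = 308.
Expected count = (row total × column total) / N = 97 × 223 / 308 = 70.231.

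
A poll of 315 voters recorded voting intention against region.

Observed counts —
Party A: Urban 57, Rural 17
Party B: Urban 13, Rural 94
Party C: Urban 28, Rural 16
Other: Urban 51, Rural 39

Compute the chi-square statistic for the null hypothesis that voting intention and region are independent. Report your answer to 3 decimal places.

Row totals: 74, 107, 44, 90. Column totals: 149, 166. Grand total N = 315.
Expected counts (row total × column total / N):
  Party A, Urban: 74×149/315 = 35.00317
  Party A, Rural: 74×166/315 = 38.99683
  Party B, Urban: 107×149/315 = 50.61270
  Party B, Rural: 107×166/315 = 56.38730
  Party C, Urban: 44×149/315 = 20.81270
  Party C, Rural: 44×166/315 = 23.18730
  Other, Urban: 90×149/315 = 42.57143
  Other, Rural: 90×166/315 = 47.42857
Contributions (O − E)²/E:
  (57 − 35.00317)²/35.00317 = 13.8233
  (17 − 38.99683)²/38.99683 = 12.4077
  (13 − 50.61270)²/50.61270 = 27.9518
  (94 − 56.38730)²/56.38730 = 25.0893
  (28 − 20.81270)²/20.81270 = 2.4820
  (16 − 23.18730)²/23.18730 = 2.2278
  (51 − 42.57143)²/42.57143 = 1.6687
  (39 − 47.42857)²/47.42857 = 1.4978
χ² = 13.8233 + 12.4077 + 27.9518 + 25.0893 + 2.4820 + 2.2278 + 1.6687 + 1.4978 = 87.148

87.148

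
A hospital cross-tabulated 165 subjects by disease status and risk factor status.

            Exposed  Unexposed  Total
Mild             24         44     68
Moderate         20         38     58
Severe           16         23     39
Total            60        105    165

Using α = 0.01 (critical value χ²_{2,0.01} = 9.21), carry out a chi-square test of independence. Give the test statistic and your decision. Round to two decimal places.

0.49; fail to reject H₀

Grand total N = 165.
Expected counts (row total × column total / N):
  Mild, Exposed: 68×60/165 = 24.727
  Mild, Unexposed: 68×105/165 = 43.273
  Moderate, Exposed: 58×60/165 = 21.091
  Moderate, Unexposed: 58×105/165 = 36.909
  Severe, Exposed: 39×60/165 = 14.182
  Severe, Unexposed: 39×105/165 = 24.818
Contributions (O − E)²/E:
  (24 − 24.727)²/24.727 = 0.0214
  (44 − 43.273)²/43.273 = 0.0122
  (20 − 21.091)²/21.091 = 0.0564
  (38 − 36.909)²/36.909 = 0.0322
  (16 − 14.182)²/14.182 = 0.2331
  (23 − 24.818)²/24.818 = 0.1332
χ² = 0.0214 + 0.0122 + 0.0564 + 0.0322 + 0.2331 + 0.1332 = 0.49
df = (3−1)(2−1) = 2. Since 0.49 < 9.21, fail to reject the null hypothesis of independence at α = 0.01.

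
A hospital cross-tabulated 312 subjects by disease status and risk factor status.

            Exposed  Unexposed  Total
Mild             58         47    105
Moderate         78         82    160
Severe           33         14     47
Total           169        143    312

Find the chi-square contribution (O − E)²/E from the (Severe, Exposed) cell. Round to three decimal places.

Row total (Severe) = 47; column total (Exposed) = 169; N = 312.
Expected count E = 47 × 169 / 312 = 25.4583.
Contribution = (O − E)²/E = (33 − 25.4583)² / 25.4583 = 2.234.

2.234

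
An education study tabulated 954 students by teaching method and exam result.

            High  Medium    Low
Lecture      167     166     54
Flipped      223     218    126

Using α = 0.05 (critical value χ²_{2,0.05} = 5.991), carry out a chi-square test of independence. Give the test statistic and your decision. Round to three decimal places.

10.287; reject H₀

Row totals: 387, 567. Column totals: 390, 384, 180. Grand total N = 954.
Expected counts (row total × column total / N):
  Lecture, High: 387×390/954 = 158.2075
  Lecture, Medium: 387×384/954 = 155.7736
  Lecture, Low: 387×180/954 = 73.0189
  Flipped, High: 567×390/954 = 231.7925
  Flipped, Medium: 567×384/954 = 228.2264
  Flipped, Low: 567×180/954 = 106.9811
Contributions (O − E)²/E:
  (167 − 158.2075)²/158.2075 = 0.4886
  (166 − 155.7736)²/155.7736 = 0.6714
  (54 − 73.0189)²/73.0189 = 4.9538
  (223 − 231.7925)²/231.7925 = 0.3335
  (218 − 228.2264)²/228.2264 = 0.4582
  (126 − 106.9811)²/106.9811 = 3.3811
χ² = 0.4886 + 0.6714 + 4.9538 + 0.3335 + 0.4582 + 3.3811 = 10.287
df = (2−1)(3−1) = 2. Since 10.287 > 5.991, reject the null hypothesis of independence at α = 0.05.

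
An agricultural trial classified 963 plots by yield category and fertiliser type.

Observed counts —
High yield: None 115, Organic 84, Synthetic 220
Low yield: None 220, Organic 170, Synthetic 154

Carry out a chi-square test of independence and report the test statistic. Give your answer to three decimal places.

58.435

Row totals: 419, 544. Column totals: 335, 254, 374. Grand total N = 963.
Expected counts (row total × column total / N):
  High yield, None: 419×335/963 = 145.7580
  High yield, Organic: 419×254/963 = 110.5151
  High yield, Synthetic: 419×374/963 = 162.7269
  Low yield, None: 544×335/963 = 189.2420
  Low yield, Organic: 544×254/963 = 143.4849
  Low yield, Synthetic: 544×374/963 = 211.2731
Contributions (O − E)²/E:
  (115 − 145.7580)²/145.7580 = 6.4906
  (84 − 110.5151)²/110.5151 = 6.3616
  (220 − 162.7269)²/162.7269 = 20.1577
  (220 − 189.2420)²/189.2420 = 4.9992
  (170 − 143.4849)²/143.4849 = 4.8998
  (154 − 211.2731)²/211.2731 = 15.5259
χ² = 6.4906 + 6.3616 + 20.1577 + 4.9992 + 4.8998 + 15.5259 = 58.435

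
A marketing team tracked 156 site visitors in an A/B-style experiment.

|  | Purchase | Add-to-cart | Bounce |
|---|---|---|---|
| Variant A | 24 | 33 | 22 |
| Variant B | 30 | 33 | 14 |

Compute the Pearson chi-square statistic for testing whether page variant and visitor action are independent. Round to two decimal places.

Row totals: 79, 77. Column totals: 54, 66, 36. Grand total N = 156.
Expected counts (row total × column total / N):
  Variant A, Purchase: 79×54/156 = 27.346
  Variant A, Add-to-cart: 79×66/156 = 33.423
  Variant A, Bounce: 79×36/156 = 18.231
  Variant B, Purchase: 77×54/156 = 26.654
  Variant B, Add-to-cart: 77×66/156 = 32.577
  Variant B, Bounce: 77×36/156 = 17.769
Contributions (O − E)²/E:
  (24 − 27.346)²/27.346 = 0.4094
  (33 − 33.423)²/33.423 = 0.0054
  (22 − 18.231)²/18.231 = 0.7792
  (30 − 26.654)²/26.654 = 0.4200
  (33 − 32.577)²/32.577 = 0.0055
  (14 − 17.769)²/17.769 = 0.7994
χ² = 0.4094 + 0.0054 + 0.7792 + 0.4200 + 0.0055 + 0.7994 = 2.42

2.42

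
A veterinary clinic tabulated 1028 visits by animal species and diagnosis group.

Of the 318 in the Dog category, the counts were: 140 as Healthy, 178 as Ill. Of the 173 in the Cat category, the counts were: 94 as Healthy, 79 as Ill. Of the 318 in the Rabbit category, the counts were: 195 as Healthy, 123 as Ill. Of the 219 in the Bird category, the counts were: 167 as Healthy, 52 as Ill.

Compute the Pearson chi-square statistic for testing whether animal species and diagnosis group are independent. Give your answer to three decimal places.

57.840

Row totals: 318, 173, 318, 219. Column totals: 596, 432. Grand total N = 1028.
Expected counts (row total × column total / N):
  Dog, Healthy: 318×596/1028 = 184.3658
  Dog, Ill: 318×432/1028 = 133.6342
  Cat, Healthy: 173×596/1028 = 100.2996
  Cat, Ill: 173×432/1028 = 72.7004
  Rabbit, Healthy: 318×596/1028 = 184.3658
  Rabbit, Ill: 318×432/1028 = 133.6342
  Bird, Healthy: 219×596/1028 = 126.9689
  Bird, Ill: 219×432/1028 = 92.0311
Contributions (O − E)²/E:
  (140 − 184.3658)²/184.3658 = 10.6762
  (178 − 133.6342)²/133.6342 = 14.7292
  (94 − 100.2996)²/100.2996 = 0.3957
  (79 − 72.7004)²/72.7004 = 0.5459
  (195 − 184.3658)²/184.3658 = 0.6134
  (123 − 133.6342)²/133.6342 = 0.8462
  (167 − 126.9689)²/126.9689 = 12.6211
  (52 − 92.0311)²/92.0311 = 17.4125
χ² = 10.6762 + 14.7292 + 0.3957 + 0.5459 + 0.6134 + 0.8462 + 12.6211 + 17.4125 = 57.840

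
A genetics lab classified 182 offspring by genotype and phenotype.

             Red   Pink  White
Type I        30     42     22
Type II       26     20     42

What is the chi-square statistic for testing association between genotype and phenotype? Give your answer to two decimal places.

Row totals: 94, 88. Column totals: 56, 62, 64. Grand total N = 182.
Expected counts (row total × column total / N):
  Type I, Red: 94×56/182 = 28.923
  Type I, Pink: 94×62/182 = 32.022
  Type I, White: 94×64/182 = 33.055
  Type II, Red: 88×56/182 = 27.077
  Type II, Pink: 88×62/182 = 29.978
  Type II, White: 88×64/182 = 30.945
Contributions (O − E)²/E:
  (30 − 28.923)²/28.923 = 0.0401
  (42 − 32.022)²/32.022 = 3.1091
  (22 − 33.055)²/33.055 = 3.6973
  (26 − 27.077)²/27.077 = 0.0428
  (20 − 29.978)²/29.978 = 3.3211
  (42 − 30.945)²/30.945 = 3.9494
χ² = 0.0401 + 3.1091 + 3.6973 + 0.0428 + 3.3211 + 3.9494 = 14.16

14.16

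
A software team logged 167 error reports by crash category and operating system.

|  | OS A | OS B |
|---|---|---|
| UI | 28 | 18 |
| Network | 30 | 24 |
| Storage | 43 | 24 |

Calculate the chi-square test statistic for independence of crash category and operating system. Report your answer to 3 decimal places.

Row totals: 46, 54, 67. Column totals: 101, 66. Grand total N = 167.
Expected counts (row total × column total / N):
  UI, OS A: 46×101/167 = 27.8204
  UI, OS B: 46×66/167 = 18.1796
  Network, OS A: 54×101/167 = 32.6587
  Network, OS B: 54×66/167 = 21.3413
  Storage, OS A: 67×101/167 = 40.5210
  Storage, OS B: 67×66/167 = 26.4790
Contributions (O − E)²/E:
  (28 − 27.8204)²/27.8204 = 0.0012
  (18 − 18.1796)²/18.1796 = 0.0018
  (30 − 32.6587)²/32.6587 = 0.2164
  (24 − 21.3413)²/21.3413 = 0.3312
  (43 − 40.5210)²/40.5210 = 0.1517
  (24 − 26.4790)²/26.4790 = 0.2321
χ² = 0.0012 + 0.0018 + 0.2164 + 0.3312 + 0.1517 + 0.2321 = 0.934

0.934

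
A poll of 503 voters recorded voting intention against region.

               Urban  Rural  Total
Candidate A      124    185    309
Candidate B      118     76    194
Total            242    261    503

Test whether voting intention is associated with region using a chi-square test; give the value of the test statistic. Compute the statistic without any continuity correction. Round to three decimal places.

20.446

Grand total N = 503.
Expected counts (row total × column total / N):
  Candidate A, Urban: 309×242/503 = 148.6640
  Candidate A, Rural: 309×261/503 = 160.3360
  Candidate B, Urban: 194×242/503 = 93.3360
  Candidate B, Rural: 194×261/503 = 100.6640
Contributions (O − E)²/E:
  (124 − 148.6640)²/148.6640 = 4.0919
  (185 − 160.3360)²/160.3360 = 3.7940
  (118 − 93.3360)²/93.3360 = 6.5175
  (76 − 100.6640)²/100.6640 = 6.0430
χ² = 4.0919 + 3.7940 + 6.5175 + 6.0430 = 20.446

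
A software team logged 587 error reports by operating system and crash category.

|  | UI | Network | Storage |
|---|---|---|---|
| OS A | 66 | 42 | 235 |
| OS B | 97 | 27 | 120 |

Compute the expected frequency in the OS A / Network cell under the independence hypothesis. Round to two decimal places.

Row total (OS A) = 343; column total (Network) = 69; grand total N = 587.
Expected count = (row total × column total) / N = 343 × 69 / 587 = 40.32.

40.32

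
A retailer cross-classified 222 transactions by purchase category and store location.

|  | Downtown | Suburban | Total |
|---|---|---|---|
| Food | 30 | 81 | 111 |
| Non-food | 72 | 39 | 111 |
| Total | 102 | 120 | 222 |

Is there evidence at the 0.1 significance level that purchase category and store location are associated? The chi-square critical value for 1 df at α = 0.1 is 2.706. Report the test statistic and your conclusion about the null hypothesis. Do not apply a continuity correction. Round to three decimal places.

Grand total N = 222.
Expected counts (row total × column total / N):
  Food, Downtown: 111×102/222 = 51.0000
  Food, Suburban: 111×120/222 = 60.0000
  Non-food, Downtown: 111×102/222 = 51.0000
  Non-food, Suburban: 111×120/222 = 60.0000
Contributions (O − E)²/E:
  (30 − 51.0000)²/51.0000 = 8.6471
  (81 − 60.0000)²/60.0000 = 7.3500
  (72 − 51.0000)²/51.0000 = 8.6471
  (39 − 60.0000)²/60.0000 = 7.3500
χ² = 8.6471 + 7.3500 + 8.6471 + 7.3500 = 31.994
df = (2−1)(2−1) = 1. Since 31.994 > 2.706, reject the null hypothesis of independence at α = 0.1.

31.994; reject H₀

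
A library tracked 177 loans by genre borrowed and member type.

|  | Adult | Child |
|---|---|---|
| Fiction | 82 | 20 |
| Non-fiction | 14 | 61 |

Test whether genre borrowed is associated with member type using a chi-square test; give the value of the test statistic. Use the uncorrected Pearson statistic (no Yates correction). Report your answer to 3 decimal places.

Row totals: 102, 75. Column totals: 96, 81. Grand total N = 177.
Expected counts (row total × column total / N):
  Fiction, Adult: 102×96/177 = 55.3220
  Fiction, Child: 102×81/177 = 46.6780
  Non-fiction, Adult: 75×96/177 = 40.6780
  Non-fiction, Child: 75×81/177 = 34.3220
Contributions (O − E)²/E:
  (82 − 55.3220)²/55.3220 = 12.8650
  (20 − 46.6780)²/46.6780 = 15.2473
  (14 − 40.6780)²/40.6780 = 17.4963
  (61 − 34.3220)²/34.3220 = 20.7364
χ² = 12.8650 + 15.2473 + 17.4963 + 20.7364 = 66.345

66.345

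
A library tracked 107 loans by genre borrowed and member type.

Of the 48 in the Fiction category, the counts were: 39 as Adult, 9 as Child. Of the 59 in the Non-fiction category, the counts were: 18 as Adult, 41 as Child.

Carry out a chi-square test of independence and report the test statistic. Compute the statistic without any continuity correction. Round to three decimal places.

Row totals: 48, 59. Column totals: 57, 50. Grand total N = 107.
Expected counts (row total × column total / N):
  Fiction, Adult: 48×57/107 = 25.5701
  Fiction, Child: 48×50/107 = 22.4299
  Non-fiction, Adult: 59×57/107 = 31.4299
  Non-fiction, Child: 59×50/107 = 27.5701
Contributions (O − E)²/E:
  (39 − 25.5701)²/25.5701 = 7.0536
  (9 − 22.4299)²/22.4299 = 8.0412
  (18 − 31.4299)²/31.4299 = 5.7386
  (41 − 27.5701)²/27.5701 = 6.5419
χ² = 7.0536 + 8.0412 + 5.7386 + 6.5419 = 27.375

27.375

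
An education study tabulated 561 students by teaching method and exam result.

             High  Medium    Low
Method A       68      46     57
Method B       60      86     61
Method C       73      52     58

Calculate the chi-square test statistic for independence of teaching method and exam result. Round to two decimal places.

Row totals: 171, 207, 183. Column totals: 201, 184, 176. Grand total N = 561.
Expected counts (row total × column total / N):
  Method A, High: 171×201/561 = 61.267
  Method A, Medium: 171×184/561 = 56.086
  Method A, Low: 171×176/561 = 53.647
  Method B, High: 207×201/561 = 74.166
  Method B, Medium: 207×184/561 = 67.893
  Method B, Low: 207×176/561 = 64.941
  Method C, High: 183×201/561 = 65.567
  Method C, Medium: 183×184/561 = 60.021
  Method C, Low: 183×176/561 = 57.412
Contributions (O − E)²/E:
  (68 − 61.267)²/61.267 = 0.7399
  (46 − 56.086)²/56.086 = 1.8138
  (57 − 53.647)²/53.647 = 0.2096
  (60 − 74.166)²/74.166 = 2.7058
  (86 − 67.893)²/67.893 = 4.8291
  (61 − 64.941)²/64.941 = 0.2392
  (73 − 65.567)²/65.567 = 0.8426
  (52 − 60.021)²/60.021 = 1.0719
  (58 − 57.412)²/57.412 = 0.0060
χ² = 0.7399 + 1.8138 + 0.2096 + 2.7058 + 4.8291 + 0.2392 + 0.8426 + 1.0719 + 0.0060 = 12.46

12.46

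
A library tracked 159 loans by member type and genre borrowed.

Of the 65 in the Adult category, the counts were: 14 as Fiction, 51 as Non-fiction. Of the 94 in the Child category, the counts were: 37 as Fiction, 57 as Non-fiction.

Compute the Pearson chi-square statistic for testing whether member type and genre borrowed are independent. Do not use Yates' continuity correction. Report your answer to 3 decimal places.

Row totals: 65, 94. Column totals: 51, 108. Grand total N = 159.
Expected counts (row total × column total / N):
  Adult, Fiction: 65×51/159 = 20.8491
  Adult, Non-fiction: 65×108/159 = 44.1509
  Child, Fiction: 94×51/159 = 30.1509
  Child, Non-fiction: 94×108/159 = 63.8491
Contributions (O − E)²/E:
  (14 − 20.8491)²/20.8491 = 2.2500
  (51 − 44.1509)²/44.1509 = 1.0625
  (37 − 30.1509)²/30.1509 = 1.5558
  (57 − 63.8491)²/63.8491 = 0.7347
χ² = 2.2500 + 1.0625 + 1.5558 + 0.7347 = 5.603

5.603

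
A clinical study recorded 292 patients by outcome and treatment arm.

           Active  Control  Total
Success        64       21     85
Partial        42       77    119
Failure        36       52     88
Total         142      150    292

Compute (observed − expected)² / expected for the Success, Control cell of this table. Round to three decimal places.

11.764

Row total (Success) = 85; column total (Control) = 150; N = 292.
Expected count E = 85 × 150 / 292 = 43.6644.
Contribution = (O − E)²/E = (21 − 43.6644)² / 43.6644 = 11.764.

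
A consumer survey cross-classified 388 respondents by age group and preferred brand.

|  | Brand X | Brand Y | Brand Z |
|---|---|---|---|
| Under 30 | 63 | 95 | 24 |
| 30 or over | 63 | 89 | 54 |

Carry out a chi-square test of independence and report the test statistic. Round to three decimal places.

Row totals: 182, 206. Column totals: 126, 184, 78. Grand total N = 388.
Expected counts (row total × column total / N):
  Under 30, Brand X: 182×126/388 = 59.1031
  Under 30, Brand Y: 182×184/388 = 86.3093
  Under 30, Brand Z: 182×78/388 = 36.5876
  30 or over, Brand X: 206×126/388 = 66.8969
  30 or over, Brand Y: 206×184/388 = 97.6907
  30 or over, Brand Z: 206×78/388 = 41.4124
Contributions (O − E)²/E:
  (63 − 59.1031)²/59.1031 = 0.2569
  (95 − 86.3093)²/86.3093 = 0.8751
  (24 − 36.5876)²/36.5876 = 4.3306
  (63 − 66.8969)²/66.8969 = 0.2270
  (89 − 97.6907)²/97.6907 = 0.7731
  (54 − 41.4124)²/41.4124 = 3.8261
χ² = 0.2569 + 0.8751 + 4.3306 + 0.2270 + 0.7731 + 3.8261 = 10.289

10.289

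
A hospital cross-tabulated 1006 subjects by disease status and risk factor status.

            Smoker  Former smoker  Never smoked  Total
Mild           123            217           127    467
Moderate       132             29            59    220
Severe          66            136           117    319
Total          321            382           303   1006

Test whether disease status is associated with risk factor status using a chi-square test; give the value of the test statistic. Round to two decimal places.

Grand total N = 1006.
Expected counts (row total × column total / N):
  Mild, Smoker: 467×321/1006 = 149.013
  Mild, Former smoker: 467×382/1006 = 177.330
  Mild, Never smoked: 467×303/1006 = 140.657
  Moderate, Smoker: 220×321/1006 = 70.199
  Moderate, Former smoker: 220×382/1006 = 83.539
  Moderate, Never smoked: 220×303/1006 = 66.262
  Severe, Smoker: 319×321/1006 = 101.788
  Severe, Former smoker: 319×382/1006 = 121.131
  Severe, Never smoked: 319×303/1006 = 96.081
Contributions (O − E)²/E:
  (123 − 149.013)²/149.013 = 4.5411
  (217 − 177.330)²/177.330 = 8.8745
  (127 − 140.657)²/140.657 = 1.3260
  (132 − 70.199)²/70.199 = 54.4077
  (29 − 83.539)²/83.539 = 35.6062
  (59 − 66.262)²/66.262 = 0.7959
  (66 − 101.788)²/101.788 = 12.5828
  (136 − 121.131)²/121.131 = 1.8252
  (117 − 96.081)²/96.081 = 4.5545
χ² = 4.5411 + 8.8745 + 1.3260 + 54.4077 + 35.6062 + 0.7959 + 12.5828 + 1.8252 + 4.5545 = 124.51

124.51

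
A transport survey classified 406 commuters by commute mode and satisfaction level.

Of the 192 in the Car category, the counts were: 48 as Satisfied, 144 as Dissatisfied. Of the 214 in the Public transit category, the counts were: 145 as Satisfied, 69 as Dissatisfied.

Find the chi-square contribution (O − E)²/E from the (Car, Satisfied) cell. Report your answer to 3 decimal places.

20.514

Row total (Car) = 192; column total (Satisfied) = 193; N = 406.
Expected count E = 192 × 193 / 406 = 91.2709.
Contribution = (O − E)²/E = (48 − 91.2709)² / 91.2709 = 20.514.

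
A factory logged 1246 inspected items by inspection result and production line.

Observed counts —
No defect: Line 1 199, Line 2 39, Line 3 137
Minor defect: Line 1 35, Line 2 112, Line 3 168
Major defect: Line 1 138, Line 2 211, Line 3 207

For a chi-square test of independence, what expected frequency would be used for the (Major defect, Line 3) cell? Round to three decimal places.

Row total (Major defect) = 556; column total (Line 3) = 512; grand total N = 1246.
Expected count = (row total × column total) / N = 556 × 512 / 1246 = 228.469.

228.469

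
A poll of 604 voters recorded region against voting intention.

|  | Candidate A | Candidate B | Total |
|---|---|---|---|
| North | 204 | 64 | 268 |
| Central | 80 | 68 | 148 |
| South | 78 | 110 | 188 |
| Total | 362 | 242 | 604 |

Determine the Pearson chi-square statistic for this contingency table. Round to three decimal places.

58.003

Grand total N = 604.
Expected counts (row total × column total / N):
  North, Candidate A: 268×362/604 = 160.6225
  North, Candidate B: 268×242/604 = 107.3775
  Central, Candidate A: 148×362/604 = 88.7020
  Central, Candidate B: 148×242/604 = 59.2980
  South, Candidate A: 188×362/604 = 112.6755
  South, Candidate B: 188×242/604 = 75.3245
Contributions (O − E)²/E:
  (204 − 160.6225)²/160.6225 = 11.7145
  (64 − 107.3775)²/107.3775 = 17.5233
  (80 − 88.7020)²/88.7020 = 0.8537
  (68 − 59.2980)²/59.2980 = 1.2770
  (78 − 112.6755)²/112.6755 = 10.6713
  (110 − 75.3245)²/75.3245 = 15.9628
χ² = 11.7145 + 17.5233 + 0.8537 + 1.2770 + 10.6713 + 15.9628 = 58.003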